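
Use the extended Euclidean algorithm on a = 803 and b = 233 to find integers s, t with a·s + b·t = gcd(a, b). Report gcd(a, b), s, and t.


Euclidean algorithm on (803, 233) — divide until remainder is 0:
  803 = 3 · 233 + 104
  233 = 2 · 104 + 25
  104 = 4 · 25 + 4
  25 = 6 · 4 + 1
  4 = 4 · 1 + 0
gcd(803, 233) = 1.
Track Bezout coefficients alongside the remainders: start with r₀ = 803 = a·1 + b·0 (s = 1, t = 0) and r₁ = 233 = a·0 + b·1 (s = 0, t = 1); each new remainder r_{k+1} = r_{k-1} − q_k·r_k inherits s_{k+1} = s_{k-1} − q_k·s_k, t_{k+1} = t_{k-1} − q_k·t_k, so r_k = a·s_k + b·t_k at every step:
  q = 3: r = 104, s = 1 − 3·0 = 1, t = 0 − 3·1 = -3  (check: 803·1 + 233·(-3) = 104)
  q = 2: r = 25, s = 0 − 2·1 = -2, t = 1 − 2·(-3) = 7  (check: 803·(-2) + 233·7 = 25)
  q = 4: r = 4, s = 1 − 4·(-2) = 9, t = -3 − 4·7 = -31  (check: 803·9 + 233·(-31) = 4)
  q = 6: r = 1, s = -2 − 6·9 = -56, t = 7 − 6·(-31) = 193  (check: 803·(-56) + 233·193 = 1)
The row with r = 1 (the gcd) gives the Bezout coefficients s = -56, t = 193.
Result: 803 · (-56) + 233 · (193) = 1.

gcd(803, 233) = 1; s = -56, t = 193 (check: 803·(-56) + 233·193 = 1).


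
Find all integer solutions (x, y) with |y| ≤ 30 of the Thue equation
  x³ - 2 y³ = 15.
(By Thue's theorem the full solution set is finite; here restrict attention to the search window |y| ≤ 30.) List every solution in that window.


The equation is x³ - 2y³ = 15. For fixed y, x³ = 2·y³ + 15, so a solution requires the RHS to be a perfect cube.
Strategy: iterate y from -30 to 30, compute RHS = 2·y³ + 15, and check whether it is a (positive or negative) perfect cube.
Check small values of y:
  y = 0: RHS = 15 is not a perfect cube.
  y = 1: RHS = 17 is not a perfect cube.
  y = -1: RHS = 13 is not a perfect cube.
  y = 2: RHS = 31 is not a perfect cube.
  y = -2: RHS = -1 = (-1)³ ⇒ x = -1 works.
  y = 3: RHS = 69 is not a perfect cube.
  y = -3: RHS = -39 is not a perfect cube.
Continuing the search up to |y| = 30 finds no further solutions beyond those listed.
Collected solutions: (-1, -2).

Solutions (with |y| ≤ 30): (-1, -2).


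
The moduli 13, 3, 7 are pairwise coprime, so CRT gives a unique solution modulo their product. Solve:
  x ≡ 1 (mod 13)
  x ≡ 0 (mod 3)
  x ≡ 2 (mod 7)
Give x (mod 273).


Moduli 13, 3, 7 are pairwise coprime; by CRT there is a unique solution modulo M = 13 · 3 · 7 = 273.
Solve pairwise, accumulating the modulus:
  Start with x ≡ 1 (mod 13).
  Combine with x ≡ 0 (mod 3): since gcd(13, 3) = 1, we get a unique residue mod 39.
    Write x = 1 + 13·t and substitute into x ≡ 0 (mod 3): 13·t ≡ 0 − 1 = -1 (mod 3).
    Reduce coefficients mod 3: 1·t ≡ 2 (mod 3).
    So t ≡ 2 (mod 3).
    Then x = 1 + 13·2 = 27, valid modulo lcm(13, 3) = 39: x ≡ 27 (mod 39).
  Combine with x ≡ 2 (mod 7): since gcd(39, 7) = 1, we get a unique residue mod 273.
    Write x = 27 + 39·t and substitute into x ≡ 2 (mod 7): 39·t ≡ 2 − 27 = -25 (mod 7).
    Reduce coefficients mod 7: 4·t ≡ 3 (mod 7).
    The inverse of 4 mod 7 is 2 (since 4·2 = 8 = 1·7 + 1), so t ≡ 2·3 = 6 ≡ 6 (mod 7).
    Then x = 27 + 39·6 = 261, valid modulo lcm(39, 7) = 273: x ≡ 261 (mod 273).
Verify: 261 mod 13 = 1 ✓, 261 mod 3 = 0 ✓, 261 mod 7 = 2 ✓.

x ≡ 261 (mod 273).


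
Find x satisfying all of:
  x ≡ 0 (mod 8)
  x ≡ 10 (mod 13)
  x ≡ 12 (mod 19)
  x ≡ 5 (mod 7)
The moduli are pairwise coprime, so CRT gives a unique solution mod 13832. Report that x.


Product of moduli M = 8 · 13 · 19 · 7 = 13832.
Merge one congruence at a time:
  Start: x ≡ 0 (mod 8).
  Combine with x ≡ 10 (mod 13); new modulus lcm = 104.
    Write x = 0 + 8·t and substitute into x ≡ 10 (mod 13): 8·t ≡ 10 − 0 = 10 (mod 13).
    The inverse of 8 mod 13 is 5 (since 8·5 = 40 = 3·13 + 1), so t ≡ 5·10 = 50 ≡ 11 (mod 13).
    Then x = 0 + 8·11 = 88, valid modulo lcm(8, 13) = 104: x ≡ 88 (mod 104).
  Combine with x ≡ 12 (mod 19); new modulus lcm = 1976.
    Write x = 88 + 104·t and substitute into x ≡ 12 (mod 19): 104·t ≡ 12 − 88 = -76 (mod 19).
    Reduce coefficients mod 19: 9·t ≡ 0 (mod 19).
    The inverse of 9 mod 19 is 17 (since 9·17 = 153 = 8·19 + 1), so t ≡ 17·0 = 0 ≡ 0 (mod 19).
    Then x = 88 + 104·0 = 88, valid modulo lcm(104, 19) = 1976: x ≡ 88 (mod 1976).
  Combine with x ≡ 5 (mod 7); new modulus lcm = 13832.
    Write x = 88 + 1976·t and substitute into x ≡ 5 (mod 7): 1976·t ≡ 5 − 88 = -83 (mod 7).
    Reduce coefficients mod 7: 2·t ≡ 1 (mod 7).
    The inverse of 2 mod 7 is 4 (since 2·4 = 8 = 1·7 + 1), so t ≡ 4·1 = 4 ≡ 4 (mod 7).
    Then x = 88 + 1976·4 = 7992, valid modulo lcm(1976, 7) = 13832: x ≡ 7992 (mod 13832).
Verify against each original: 7992 mod 8 = 0, 7992 mod 13 = 10, 7992 mod 19 = 12, 7992 mod 7 = 5.

x ≡ 7992 (mod 13832).


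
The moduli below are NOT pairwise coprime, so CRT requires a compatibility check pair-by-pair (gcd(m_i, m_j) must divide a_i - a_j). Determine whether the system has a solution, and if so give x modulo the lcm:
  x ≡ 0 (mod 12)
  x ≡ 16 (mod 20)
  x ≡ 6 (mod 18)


Moduli 12, 20, 18 are not pairwise coprime, so CRT works modulo lcm(m_i) when all pairwise compatibility conditions hold.
Pairwise compatibility: gcd(m_i, m_j) must divide a_i - a_j for every pair.
Merge one congruence at a time:
  Start: x ≡ 0 (mod 12).
  Combine with x ≡ 16 (mod 20): gcd(12, 20) = 4; 16 - 0 = 16, which IS divisible by 4, so compatible.
    Write x = 0 + 12·t and substitute into x ≡ 16 (mod 20): 12·t ≡ 16 − 0 = 16 (mod 20).
    Divide the congruence (and modulus) by g = 4: 3·t ≡ 4 (mod 5).
    The inverse of 3 mod 5 is 2 (since 3·2 = 6 = 1·5 + 1), so t ≡ 2·4 = 8 ≡ 3 (mod 5).
    Then x = 0 + 12·3 = 36, valid modulo lcm(12, 20) = 60: x ≡ 36 (mod 60).
  Combine with x ≡ 6 (mod 18): gcd(60, 18) = 6; 6 - 36 = -30, which IS divisible by 6, so compatible.
    Write x = 36 + 60·t and substitute into x ≡ 6 (mod 18): 60·t ≡ 6 − 36 = -30 (mod 18).
    Divide the congruence (and modulus) by g = 6: 10·t ≡ -5 (mod 3).
    Reduce coefficients mod 3: 1·t ≡ 1 (mod 3).
    So t ≡ 1 (mod 3).
    Then x = 36 + 60·1 = 96, valid modulo lcm(60, 18) = 180: x ≡ 96 (mod 180).
Verify: 96 mod 12 = 0, 96 mod 20 = 16, 96 mod 18 = 6.

x ≡ 96 (mod 180).


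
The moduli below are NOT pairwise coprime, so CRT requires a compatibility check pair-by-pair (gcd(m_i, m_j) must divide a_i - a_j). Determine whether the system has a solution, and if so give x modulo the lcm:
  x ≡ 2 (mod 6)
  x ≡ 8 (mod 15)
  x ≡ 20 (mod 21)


Moduli 6, 15, 21 are not pairwise coprime, so CRT works modulo lcm(m_i) when all pairwise compatibility conditions hold.
Pairwise compatibility: gcd(m_i, m_j) must divide a_i - a_j for every pair.
Merge one congruence at a time:
  Start: x ≡ 2 (mod 6).
  Combine with x ≡ 8 (mod 15): gcd(6, 15) = 3; 8 - 2 = 6, which IS divisible by 3, so compatible.
    Write x = 2 + 6·t and substitute into x ≡ 8 (mod 15): 6·t ≡ 8 − 2 = 6 (mod 15).
    Divide the congruence (and modulus) by g = 3: 2·t ≡ 2 (mod 5).
    The inverse of 2 mod 5 is 3 (since 2·3 = 6 = 1·5 + 1), so t ≡ 3·2 = 6 ≡ 1 (mod 5).
    Then x = 2 + 6·1 = 8, valid modulo lcm(6, 15) = 30: x ≡ 8 (mod 30).
  Combine with x ≡ 20 (mod 21): gcd(30, 21) = 3; 20 - 8 = 12, which IS divisible by 3, so compatible.
    Write x = 8 + 30·t and substitute into x ≡ 20 (mod 21): 30·t ≡ 20 − 8 = 12 (mod 21).
    Divide the congruence (and modulus) by g = 3: 10·t ≡ 4 (mod 7).
    Reduce coefficients mod 7: 3·t ≡ 4 (mod 7).
    The inverse of 3 mod 7 is 5 (since 3·5 = 15 = 2·7 + 1), so t ≡ 5·4 = 20 ≡ 6 (mod 7).
    Then x = 8 + 30·6 = 188, valid modulo lcm(30, 21) = 210: x ≡ 188 (mod 210).
Verify: 188 mod 6 = 2, 188 mod 15 = 8, 188 mod 21 = 20.

x ≡ 188 (mod 210).


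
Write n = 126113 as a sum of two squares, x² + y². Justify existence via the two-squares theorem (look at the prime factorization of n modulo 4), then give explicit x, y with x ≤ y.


Step 1: Factor n = 126113 = 13 · 89 · 109.
Step 2: Check the mod-4 condition on each prime factor: 13 ≡ 1 (mod 4), exponent 1; 89 ≡ 1 (mod 4), exponent 1; 109 ≡ 1 (mod 4), exponent 1.
All primes ≡ 3 (mod 4) appear to even exponent (or don't appear), so by the two-squares theorem n IS expressible as a sum of two squares.
Step 3: Build a representation. Here n = 13 · 89 · 109 is a product of primes ≡ 1 (mod 4). Each prime p ≡ 1 (mod 4) is itself a sum of two squares; find a² by testing p − a² for a perfect square:
  13: 13 − 1² = 12, 13 − 2² = 9 = 3² ⇒ 13 = 2² + 3².
  89: 89 − 1² = 88, 89 − 2² = 85, 89 − 3² = 80, 89 − 4² = 73, 89 − 5² = 64 = 8² ⇒ 89 = 5² + 8².
  109: 109 − 1² = 108, 109 − 2² = 105, 109 − 3² = 100 = 10² ⇒ 109 = 3² + 10².
  Combine using the Brahmagupta–Fibonacci identity (a² + b²)(c² + d²) = (ac − bd)² + (ad + bc)² = (ac + bd)² + (ad − bc)²:
  13 · 89 = 1157: from (2² + 3²)(5² + 8²), take (2·5 − 3·8, 2·8 + 3·5) = (10 − 24, 16 + 15) = (-14, 31); dropping signs (only squares matter) gives (14, 31); check 14² + 31² = 196 + 961 = 1157 ✓.
  1157 · 109 = 126113: from (14² + 31²)(3² + 10²), take (14·3 − 31·10, 14·10 + 31·3) = (42 − 310, 140 + 93) = (-268, 233); dropping signs (only squares matter) gives (268, 233); check 268² + 233² = 71824 + 54289 = 126113 ✓.
Step 4: Order so x ≤ y and verify: 233² + 268² = 54289 + 71824 = 126113 = n. ✓

n = 126113 = 233² + 268² (one valid representation with x ≤ y).


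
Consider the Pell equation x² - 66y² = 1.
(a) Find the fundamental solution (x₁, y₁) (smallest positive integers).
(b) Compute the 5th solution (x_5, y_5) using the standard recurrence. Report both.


Step 1: Find the fundamental solution (x₁, y₁) of x² - 66y² = 1.
  Expand √66 as a continued fraction. a₀ = ⌊√66⌋ = 8; iterate m_{k+1} = d_k·a_k − m_k, d_{k+1} = (66 − m_{k+1}²)/d_k, a_{k+1} = ⌊(a₀ + m_{k+1})/d_{k+1}⌋ (starting m₀ = 0, d₀ = 1), with convergents p_k = a_k·p_{k-1} + p_{k-2}, q_k = a_k·q_{k-1} + q_{k-2} (p₋₁ = 1, q₋₁ = 0):
  k = 0: a₀ = 8; p₀/q₀ = 8/1; p₀² − 66·q₀² = 64 − 66 = -2.
  k = 1: m = 8, d = 2, a = ⌊(8 + 8)/2⌋ = 8; p/q = (8·8 + 1)/(8·1 + 0) = 65/8; p² − 66·q² = 4225 − 4224 = 1.
  The first convergent with p² − 66·q² = 1 gives the fundamental solution (x₁, y₁) = (65, 8).
Step 2: Apply the recurrence (x_{n+1}, y_{n+1}) = (x₁x_n + 66y₁y_n, x₁y_n + y₁x_n) repeatedly.
  From (x_1, y_1) = (65, 8): x_2 = 65·65 + 66·8·8 = 8449; y_2 = 65·8 + 8·65 = 1040.
  From (x_2, y_2) = (8449, 1040): x_3 = 65·8449 + 66·8·1040 = 1098305; y_3 = 65·1040 + 8·8449 = 135192.
  From (x_3, y_3) = (1098305, 135192): x_4 = 65·1098305 + 66·8·135192 = 142771201; y_4 = 65·135192 + 8·1098305 = 17573920.
  From (x_4, y_4) = (142771201, 17573920): x_5 = 65·142771201 + 66·8·17573920 = 18559157825; y_5 = 65·17573920 + 8·142771201 = 2284474408.
Step 3: Verify x_5² - 66·y_5² = 344442339173258730625 - 344442339173258730624 = 1 (should be 1). ✓

(x_1, y_1) = (65, 8); (x_5, y_5) = (18559157825, 2284474408).


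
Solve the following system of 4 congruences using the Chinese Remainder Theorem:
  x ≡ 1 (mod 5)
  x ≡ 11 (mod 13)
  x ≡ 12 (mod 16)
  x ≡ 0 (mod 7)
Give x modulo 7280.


Product of moduli M = 5 · 13 · 16 · 7 = 7280.
Merge one congruence at a time:
  Start: x ≡ 1 (mod 5).
  Combine with x ≡ 11 (mod 13); new modulus lcm = 65.
    Write x = 1 + 5·t and substitute into x ≡ 11 (mod 13): 5·t ≡ 11 − 1 = 10 (mod 13).
    The inverse of 5 mod 13 is 8 (since 5·8 = 40 = 3·13 + 1), so t ≡ 8·10 = 80 ≡ 2 (mod 13).
    Then x = 1 + 5·2 = 11, valid modulo lcm(5, 13) = 65: x ≡ 11 (mod 65).
  Combine with x ≡ 12 (mod 16); new modulus lcm = 1040.
    Write x = 11 + 65·t and substitute into x ≡ 12 (mod 16): 65·t ≡ 12 − 11 = 1 (mod 16).
    Reduce coefficients mod 16: 1·t ≡ 1 (mod 16).
    So t ≡ 1 (mod 16).
    Then x = 11 + 65·1 = 76, valid modulo lcm(65, 16) = 1040: x ≡ 76 (mod 1040).
  Combine with x ≡ 0 (mod 7); new modulus lcm = 7280.
    Write x = 76 + 1040·t and substitute into x ≡ 0 (mod 7): 1040·t ≡ 0 − 76 = -76 (mod 7).
    Reduce coefficients mod 7: 4·t ≡ 1 (mod 7).
    The inverse of 4 mod 7 is 2 (since 4·2 = 8 = 1·7 + 1), so t ≡ 2·1 = 2 ≡ 2 (mod 7).
    Then x = 76 + 1040·2 = 2156, valid modulo lcm(1040, 7) = 7280: x ≡ 2156 (mod 7280).
Verify against each original: 2156 mod 5 = 1, 2156 mod 13 = 11, 2156 mod 16 = 12, 2156 mod 7 = 0.

x ≡ 2156 (mod 7280).


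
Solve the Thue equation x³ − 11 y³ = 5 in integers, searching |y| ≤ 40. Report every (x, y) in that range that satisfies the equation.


The equation is x³ - 11y³ = 5. For fixed y, x³ = 11·y³ + 5, so a solution requires the RHS to be a perfect cube.
Strategy: iterate y from -40 to 40, compute RHS = 11·y³ + 5, and check whether it is a (positive or negative) perfect cube.
Check small values of y:
  y = 0: RHS = 5 is not a perfect cube.
  y = 1: RHS = 16 is not a perfect cube.
  y = -1: RHS = -6 is not a perfect cube.
  y = 2: RHS = 93 is not a perfect cube.
  y = -2: RHS = -83 is not a perfect cube.
  y = 3: RHS = 302 is not a perfect cube.
  y = -3: RHS = -292 is not a perfect cube.
Continuing the search up to |y| = 40 finds no solutions either.
No (x, y) in the scanned range satisfies the equation.

No integer solutions with |y| ≤ 40.


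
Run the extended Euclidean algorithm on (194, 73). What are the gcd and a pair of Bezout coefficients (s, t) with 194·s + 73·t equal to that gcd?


Euclidean algorithm on (194, 73) — divide until remainder is 0:
  194 = 2 · 73 + 48
  73 = 1 · 48 + 25
  48 = 1 · 25 + 23
  25 = 1 · 23 + 2
  23 = 11 · 2 + 1
  2 = 2 · 1 + 0
gcd(194, 73) = 1.
Track Bezout coefficients alongside the remainders: start with r₀ = 194 = a·1 + b·0 (s = 1, t = 0) and r₁ = 73 = a·0 + b·1 (s = 0, t = 1); each new remainder r_{k+1} = r_{k-1} − q_k·r_k inherits s_{k+1} = s_{k-1} − q_k·s_k, t_{k+1} = t_{k-1} − q_k·t_k, so r_k = a·s_k + b·t_k at every step:
  q = 2: r = 48, s = 1 − 2·0 = 1, t = 0 − 2·1 = -2  (check: 194·1 + 73·(-2) = 48)
  q = 1: r = 25, s = 0 − 1·1 = -1, t = 1 − 1·(-2) = 3  (check: 194·(-1) + 73·3 = 25)
  q = 1: r = 23, s = 1 − 1·(-1) = 2, t = -2 − 1·3 = -5  (check: 194·2 + 73·(-5) = 23)
  q = 1: r = 2, s = -1 − 1·2 = -3, t = 3 − 1·(-5) = 8  (check: 194·(-3) + 73·8 = 2)
  q = 11: r = 1, s = 2 − 11·(-3) = 35, t = -5 − 11·8 = -93  (check: 194·35 + 73·(-93) = 1)
The row with r = 1 (the gcd) gives the Bezout coefficients s = 35, t = -93.
Result: 194 · (35) + 73 · (-93) = 1.

gcd(194, 73) = 1; s = 35, t = -93 (check: 194·35 + 73·(-93) = 1).


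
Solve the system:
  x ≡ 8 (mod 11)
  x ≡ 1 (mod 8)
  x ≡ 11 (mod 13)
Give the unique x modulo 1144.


Moduli 11, 8, 13 are pairwise coprime; by CRT there is a unique solution modulo M = 11 · 8 · 13 = 1144.
Solve pairwise, accumulating the modulus:
  Start with x ≡ 8 (mod 11).
  Combine with x ≡ 1 (mod 8): since gcd(11, 8) = 1, we get a unique residue mod 88.
    Write x = 8 + 11·t and substitute into x ≡ 1 (mod 8): 11·t ≡ 1 − 8 = -7 (mod 8).
    Reduce coefficients mod 8: 3·t ≡ 1 (mod 8).
    The inverse of 3 mod 8 is 3 (since 3·3 = 9 = 1·8 + 1), so t ≡ 3·1 = 3 ≡ 3 (mod 8).
    Then x = 8 + 11·3 = 41, valid modulo lcm(11, 8) = 88: x ≡ 41 (mod 88).
  Combine with x ≡ 11 (mod 13): since gcd(88, 13) = 1, we get a unique residue mod 1144.
    Write x = 41 + 88·t and substitute into x ≡ 11 (mod 13): 88·t ≡ 11 − 41 = -30 (mod 13).
    Reduce coefficients mod 13: 10·t ≡ 9 (mod 13).
    The inverse of 10 mod 13 is 4 (since 10·4 = 40 = 3·13 + 1), so t ≡ 4·9 = 36 ≡ 10 (mod 13).
    Then x = 41 + 88·10 = 921, valid modulo lcm(88, 13) = 1144: x ≡ 921 (mod 1144).
Verify: 921 mod 11 = 8 ✓, 921 mod 8 = 1 ✓, 921 mod 13 = 11 ✓.

x ≡ 921 (mod 1144).


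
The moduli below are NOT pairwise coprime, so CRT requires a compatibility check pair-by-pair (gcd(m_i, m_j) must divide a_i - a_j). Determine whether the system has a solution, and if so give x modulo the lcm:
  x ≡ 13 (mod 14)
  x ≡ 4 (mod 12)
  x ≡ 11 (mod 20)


Moduli 14, 12, 20 are not pairwise coprime, so CRT works modulo lcm(m_i) when all pairwise compatibility conditions hold.
Pairwise compatibility: gcd(m_i, m_j) must divide a_i - a_j for every pair.
Merge one congruence at a time:
  Start: x ≡ 13 (mod 14).
  Combine with x ≡ 4 (mod 12): gcd(14, 12) = 2, and 4 - 13 = -9 is NOT divisible by 2.
    ⇒ system is inconsistent (no integer solution).

No solution (the system is inconsistent).


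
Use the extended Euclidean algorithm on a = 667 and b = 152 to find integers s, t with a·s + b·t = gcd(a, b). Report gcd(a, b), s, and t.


Euclidean algorithm on (667, 152) — divide until remainder is 0:
  667 = 4 · 152 + 59
  152 = 2 · 59 + 34
  59 = 1 · 34 + 25
  34 = 1 · 25 + 9
  25 = 2 · 9 + 7
  9 = 1 · 7 + 2
  7 = 3 · 2 + 1
  2 = 2 · 1 + 0
gcd(667, 152) = 1.
Track Bezout coefficients alongside the remainders: start with r₀ = 667 = a·1 + b·0 (s = 1, t = 0) and r₁ = 152 = a·0 + b·1 (s = 0, t = 1); each new remainder r_{k+1} = r_{k-1} − q_k·r_k inherits s_{k+1} = s_{k-1} − q_k·s_k, t_{k+1} = t_{k-1} − q_k·t_k, so r_k = a·s_k + b·t_k at every step:
  q = 4: r = 59, s = 1 − 4·0 = 1, t = 0 − 4·1 = -4  (check: 667·1 + 152·(-4) = 59)
  q = 2: r = 34, s = 0 − 2·1 = -2, t = 1 − 2·(-4) = 9  (check: 667·(-2) + 152·9 = 34)
  q = 1: r = 25, s = 1 − 1·(-2) = 3, t = -4 − 1·9 = -13  (check: 667·3 + 152·(-13) = 25)
  q = 1: r = 9, s = -2 − 1·3 = -5, t = 9 − 1·(-13) = 22  (check: 667·(-5) + 152·22 = 9)
  q = 2: r = 7, s = 3 − 2·(-5) = 13, t = -13 − 2·22 = -57  (check: 667·13 + 152·(-57) = 7)
  q = 1: r = 2, s = -5 − 1·13 = -18, t = 22 − 1·(-57) = 79  (check: 667·(-18) + 152·79 = 2)
  q = 3: r = 1, s = 13 − 3·(-18) = 67, t = -57 − 3·79 = -294  (check: 667·67 + 152·(-294) = 1)
The row with r = 1 (the gcd) gives the Bezout coefficients s = 67, t = -294.
Result: 667 · (67) + 152 · (-294) = 1.

gcd(667, 152) = 1; s = 67, t = -294 (check: 667·67 + 152·(-294) = 1).


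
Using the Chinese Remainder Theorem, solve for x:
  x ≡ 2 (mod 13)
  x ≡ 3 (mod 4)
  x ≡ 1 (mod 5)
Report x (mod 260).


Moduli 13, 4, 5 are pairwise coprime; by CRT there is a unique solution modulo M = 13 · 4 · 5 = 260.
Solve pairwise, accumulating the modulus:
  Start with x ≡ 2 (mod 13).
  Combine with x ≡ 3 (mod 4): since gcd(13, 4) = 1, we get a unique residue mod 52.
    Write x = 2 + 13·t and substitute into x ≡ 3 (mod 4): 13·t ≡ 3 − 2 = 1 (mod 4).
    Reduce coefficients mod 4: 1·t ≡ 1 (mod 4).
    So t ≡ 1 (mod 4).
    Then x = 2 + 13·1 = 15, valid modulo lcm(13, 4) = 52: x ≡ 15 (mod 52).
  Combine with x ≡ 1 (mod 5): since gcd(52, 5) = 1, we get a unique residue mod 260.
    Write x = 15 + 52·t and substitute into x ≡ 1 (mod 5): 52·t ≡ 1 − 15 = -14 (mod 5).
    Reduce coefficients mod 5: 2·t ≡ 1 (mod 5).
    The inverse of 2 mod 5 is 3 (since 2·3 = 6 = 1·5 + 1), so t ≡ 3·1 = 3 ≡ 3 (mod 5).
    Then x = 15 + 52·3 = 171, valid modulo lcm(52, 5) = 260: x ≡ 171 (mod 260).
Verify: 171 mod 13 = 2 ✓, 171 mod 4 = 3 ✓, 171 mod 5 = 1 ✓.

x ≡ 171 (mod 260).


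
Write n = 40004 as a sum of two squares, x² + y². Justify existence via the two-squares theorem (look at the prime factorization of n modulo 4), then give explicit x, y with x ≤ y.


Step 1: Factor n = 40004 = 2^2 · 73 · 137.
Step 2: Check the mod-4 condition on each prime factor: 2 = 2 (special); 73 ≡ 1 (mod 4), exponent 1; 137 ≡ 1 (mod 4), exponent 1.
All primes ≡ 3 (mod 4) appear to even exponent (or don't appear), so by the two-squares theorem n IS expressible as a sum of two squares.
Step 3: Build a representation. Group n = k² · m with k = 2 and m = 73 · 137 = 10001 (a product of primes ≡ 1 (mod 4)); a representation of m scales to one of n via (k·x)² + (k·y)² = k²(x² + y²). Each prime p ≡ 1 (mod 4) is itself a sum of two squares; find a² by testing p − a² for a perfect square:
  73: 73 − 1² = 72, 73 − 2² = 69, 73 − 3² = 64 = 8² ⇒ 73 = 3² + 8².
  137: 137 − 1² = 136, 137 − 2² = 133, 137 − 3² = 128, 137 − 4² = 121 = 11² ⇒ 137 = 4² + 11².
  Combine using the Brahmagupta–Fibonacci identity (a² + b²)(c² + d²) = (ac − bd)² + (ad + bc)² = (ac + bd)² + (ad − bc)²:
  73 · 137 = 10001: from (3² + 8²)(4² + 11²), take (3·4 − 8·11, 3·11 + 8·4) = (12 − 88, 33 + 32) = (-76, 65); dropping signs (only squares matter) gives (76, 65); check 76² + 65² = 5776 + 4225 = 10001 ✓.
  Scale by k = 2: (2·76, 2·65) = (152, 130).
Step 4: Order so x ≤ y and verify: 130² + 152² = 16900 + 23104 = 40004 = n. ✓

n = 40004 = 130² + 152² (one valid representation with x ≤ y).


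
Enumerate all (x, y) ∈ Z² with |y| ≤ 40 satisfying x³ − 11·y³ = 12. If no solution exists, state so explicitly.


The equation is x³ - 11y³ = 12. For fixed y, x³ = 11·y³ + 12, so a solution requires the RHS to be a perfect cube.
Strategy: iterate y from -40 to 40, compute RHS = 11·y³ + 12, and check whether it is a (positive or negative) perfect cube.
Check small values of y:
  y = 0: RHS = 12 is not a perfect cube.
  y = 1: RHS = 23 is not a perfect cube.
  y = -1: RHS = 1 = (1)³ ⇒ x = 1 works.
  y = 2: RHS = 100 is not a perfect cube.
  y = -2: RHS = -76 is not a perfect cube.
  y = 3: RHS = 309 is not a perfect cube.
  y = -3: RHS = -285 is not a perfect cube.
Continuing the search up to |y| = 40 finds no further solutions beyond those listed.
Collected solutions: (1, -1).

Solutions (with |y| ≤ 40): (1, -1).


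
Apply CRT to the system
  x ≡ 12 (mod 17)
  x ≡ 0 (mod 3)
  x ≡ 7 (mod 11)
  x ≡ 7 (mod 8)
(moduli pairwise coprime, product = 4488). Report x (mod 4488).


Product of moduli M = 17 · 3 · 11 · 8 = 4488.
Merge one congruence at a time:
  Start: x ≡ 12 (mod 17).
  Combine with x ≡ 0 (mod 3); new modulus lcm = 51.
    Write x = 12 + 17·t and substitute into x ≡ 0 (mod 3): 17·t ≡ 0 − 12 = -12 (mod 3).
    Reduce coefficients mod 3: 2·t ≡ 0 (mod 3).
    The inverse of 2 mod 3 is 2 (since 2·2 = 4 = 1·3 + 1), so t ≡ 2·0 = 0 ≡ 0 (mod 3).
    Then x = 12 + 17·0 = 12, valid modulo lcm(17, 3) = 51: x ≡ 12 (mod 51).
  Combine with x ≡ 7 (mod 11); new modulus lcm = 561.
    Write x = 12 + 51·t and substitute into x ≡ 7 (mod 11): 51·t ≡ 7 − 12 = -5 (mod 11).
    Reduce coefficients mod 11: 7·t ≡ 6 (mod 11).
    The inverse of 7 mod 11 is 8 (since 7·8 = 56 = 5·11 + 1), so t ≡ 8·6 = 48 ≡ 4 (mod 11).
    Then x = 12 + 51·4 = 216, valid modulo lcm(51, 11) = 561: x ≡ 216 (mod 561).
  Combine with x ≡ 7 (mod 8); new modulus lcm = 4488.
    Write x = 216 + 561·t and substitute into x ≡ 7 (mod 8): 561·t ≡ 7 − 216 = -209 (mod 8).
    Reduce coefficients mod 8: 1·t ≡ 7 (mod 8).
    So t ≡ 7 (mod 8).
    Then x = 216 + 561·7 = 4143, valid modulo lcm(561, 8) = 4488: x ≡ 4143 (mod 4488).
Verify against each original: 4143 mod 17 = 12, 4143 mod 3 = 0, 4143 mod 11 = 7, 4143 mod 8 = 7.

x ≡ 4143 (mod 4488).


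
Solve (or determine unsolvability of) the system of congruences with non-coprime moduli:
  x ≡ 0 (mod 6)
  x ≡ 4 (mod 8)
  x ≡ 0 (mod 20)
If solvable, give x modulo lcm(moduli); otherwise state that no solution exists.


Moduli 6, 8, 20 are not pairwise coprime, so CRT works modulo lcm(m_i) when all pairwise compatibility conditions hold.
Pairwise compatibility: gcd(m_i, m_j) must divide a_i - a_j for every pair.
Merge one congruence at a time:
  Start: x ≡ 0 (mod 6).
  Combine with x ≡ 4 (mod 8): gcd(6, 8) = 2; 4 - 0 = 4, which IS divisible by 2, so compatible.
    Write x = 0 + 6·t and substitute into x ≡ 4 (mod 8): 6·t ≡ 4 − 0 = 4 (mod 8).
    Divide the congruence (and modulus) by g = 2: 3·t ≡ 2 (mod 4).
    The inverse of 3 mod 4 is 3 (since 3·3 = 9 = 2·4 + 1), so t ≡ 3·2 = 6 ≡ 2 (mod 4).
    Then x = 0 + 6·2 = 12, valid modulo lcm(6, 8) = 24: x ≡ 12 (mod 24).
  Combine with x ≡ 0 (mod 20): gcd(24, 20) = 4; 0 - 12 = -12, which IS divisible by 4, so compatible.
    Write x = 12 + 24·t and substitute into x ≡ 0 (mod 20): 24·t ≡ 0 − 12 = -12 (mod 20).
    Divide the congruence (and modulus) by g = 4: 6·t ≡ -3 (mod 5).
    Reduce coefficients mod 5: 1·t ≡ 2 (mod 5).
    So t ≡ 2 (mod 5).
    Then x = 12 + 24·2 = 60, valid modulo lcm(24, 20) = 120: x ≡ 60 (mod 120).
Verify: 60 mod 6 = 0, 60 mod 8 = 4, 60 mod 20 = 0.

x ≡ 60 (mod 120).


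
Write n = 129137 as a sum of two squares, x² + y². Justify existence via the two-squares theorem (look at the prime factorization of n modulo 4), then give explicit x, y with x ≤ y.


Step 1: Factor n = 129137 = 29 · 61 · 73.
Step 2: Check the mod-4 condition on each prime factor: 29 ≡ 1 (mod 4), exponent 1; 61 ≡ 1 (mod 4), exponent 1; 73 ≡ 1 (mod 4), exponent 1.
All primes ≡ 3 (mod 4) appear to even exponent (or don't appear), so by the two-squares theorem n IS expressible as a sum of two squares.
Step 3: Build a representation. Here n = 29 · 61 · 73 is a product of primes ≡ 1 (mod 4). Each prime p ≡ 1 (mod 4) is itself a sum of two squares; find a² by testing p − a² for a perfect square:
  29: 29 − 1² = 28, 29 − 2² = 25 = 5² ⇒ 29 = 2² + 5².
  61: 61 − 1² = 60, 61 − 2² = 57, 61 − 3² = 52, 61 − 4² = 45, 61 − 5² = 36 = 6² ⇒ 61 = 5² + 6².
  73: 73 − 1² = 72, 73 − 2² = 69, 73 − 3² = 64 = 8² ⇒ 73 = 3² + 8².
  Combine using the Brahmagupta–Fibonacci identity (a² + b²)(c² + d²) = (ac − bd)² + (ad + bc)² = (ac + bd)² + (ad − bc)²:
  29 · 61 = 1769: from (2² + 5²)(5² + 6²), take (2·5 − 5·6, 2·6 + 5·5) = (10 − 30, 12 + 25) = (-20, 37); dropping signs (only squares matter) gives (20, 37); check 20² + 37² = 400 + 1369 = 1769 ✓.
  1769 · 73 = 129137: from (20² + 37²)(3² + 8²), take (20·3 − 37·8, 20·8 + 37·3) = (60 − 296, 160 + 111) = (-236, 271); dropping signs (only squares matter) gives (236, 271); check 236² + 271² = 55696 + 73441 = 129137 ✓.
Step 4: Order so x ≤ y and verify: 236² + 271² = 55696 + 73441 = 129137 = n. ✓

n = 129137 = 236² + 271² (one valid representation with x ≤ y).


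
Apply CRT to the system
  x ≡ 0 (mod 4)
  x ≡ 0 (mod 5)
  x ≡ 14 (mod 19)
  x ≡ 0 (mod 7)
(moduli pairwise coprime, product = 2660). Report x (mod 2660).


Product of moduli M = 4 · 5 · 19 · 7 = 2660.
Merge one congruence at a time:
  Start: x ≡ 0 (mod 4).
  Combine with x ≡ 0 (mod 5); new modulus lcm = 20.
    Write x = 0 + 4·t and substitute into x ≡ 0 (mod 5): 4·t ≡ 0 − 0 = 0 (mod 5).
    The inverse of 4 mod 5 is 4 (since 4·4 = 16 = 3·5 + 1), so t ≡ 4·0 = 0 ≡ 0 (mod 5).
    Then x = 0 + 4·0 = 0, valid modulo lcm(4, 5) = 20: x ≡ 0 (mod 20).
  Combine with x ≡ 14 (mod 19); new modulus lcm = 380.
    Write x = 0 + 20·t and substitute into x ≡ 14 (mod 19): 20·t ≡ 14 − 0 = 14 (mod 19).
    Reduce coefficients mod 19: 1·t ≡ 14 (mod 19).
    So t ≡ 14 (mod 19).
    Then x = 0 + 20·14 = 280, valid modulo lcm(20, 19) = 380: x ≡ 280 (mod 380).
  Combine with x ≡ 0 (mod 7); new modulus lcm = 2660.
    Write x = 280 + 380·t and substitute into x ≡ 0 (mod 7): 380·t ≡ 0 − 280 = -280 (mod 7).
    Reduce coefficients mod 7: 2·t ≡ 0 (mod 7).
    The inverse of 2 mod 7 is 4 (since 2·4 = 8 = 1·7 + 1), so t ≡ 4·0 = 0 ≡ 0 (mod 7).
    Then x = 280 + 380·0 = 280, valid modulo lcm(380, 7) = 2660: x ≡ 280 (mod 2660).
Verify against each original: 280 mod 4 = 0, 280 mod 5 = 0, 280 mod 19 = 14, 280 mod 7 = 0.

x ≡ 280 (mod 2660).


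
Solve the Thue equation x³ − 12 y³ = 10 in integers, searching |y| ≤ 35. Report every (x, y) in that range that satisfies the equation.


The equation is x³ - 12y³ = 10. For fixed y, x³ = 12·y³ + 10, so a solution requires the RHS to be a perfect cube.
Strategy: iterate y from -35 to 35, compute RHS = 12·y³ + 10, and check whether it is a (positive or negative) perfect cube.
Check small values of y:
  y = 0: RHS = 10 is not a perfect cube.
  y = 1: RHS = 22 is not a perfect cube.
  y = -1: RHS = -2 is not a perfect cube.
  y = 2: RHS = 106 is not a perfect cube.
  y = -2: RHS = -86 is not a perfect cube.
  y = 3: RHS = 334 is not a perfect cube.
  y = -3: RHS = -314 is not a perfect cube.
Continuing the search up to |y| = 35 finds no solutions either.
No (x, y) in the scanned range satisfies the equation.

No integer solutions with |y| ≤ 35.


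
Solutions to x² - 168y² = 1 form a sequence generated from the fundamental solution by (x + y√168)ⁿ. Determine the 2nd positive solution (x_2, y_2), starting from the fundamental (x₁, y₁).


Step 1: Find the fundamental solution (x₁, y₁) of x² - 168y² = 1.
  Expand √168 as a continued fraction. a₀ = ⌊√168⌋ = 12; iterate m_{k+1} = d_k·a_k − m_k, d_{k+1} = (168 − m_{k+1}²)/d_k, a_{k+1} = ⌊(a₀ + m_{k+1})/d_{k+1}⌋ (starting m₀ = 0, d₀ = 1), with convergents p_k = a_k·p_{k-1} + p_{k-2}, q_k = a_k·q_{k-1} + q_{k-2} (p₋₁ = 1, q₋₁ = 0):
  k = 0: a₀ = 12; p₀/q₀ = 12/1; p₀² − 168·q₀² = 144 − 168 = -24.
  k = 1: m = 12, d = 24, a = ⌊(12 + 12)/24⌋ = 1; p/q = (1·12 + 1)/(1·1 + 0) = 13/1; p² − 168·q² = 169 − 168 = 1.
  The first convergent with p² − 168·q² = 1 gives the fundamental solution (x₁, y₁) = (13, 1).
Step 2: Apply the recurrence (x_{n+1}, y_{n+1}) = (x₁x_n + 168y₁y_n, x₁y_n + y₁x_n) repeatedly.
  From (x_1, y_1) = (13, 1): x_2 = 13·13 + 168·1·1 = 337; y_2 = 13·1 + 1·13 = 26.
Step 3: Verify x_2² - 168·y_2² = 113569 - 113568 = 1 (should be 1). ✓

(x_1, y_1) = (13, 1); (x_2, y_2) = (337, 26).


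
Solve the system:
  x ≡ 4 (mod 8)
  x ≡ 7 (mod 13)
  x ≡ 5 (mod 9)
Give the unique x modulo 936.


Moduli 8, 13, 9 are pairwise coprime; by CRT there is a unique solution modulo M = 8 · 13 · 9 = 936.
Solve pairwise, accumulating the modulus:
  Start with x ≡ 4 (mod 8).
  Combine with x ≡ 7 (mod 13): since gcd(8, 13) = 1, we get a unique residue mod 104.
    Write x = 4 + 8·t and substitute into x ≡ 7 (mod 13): 8·t ≡ 7 − 4 = 3 (mod 13).
    The inverse of 8 mod 13 is 5 (since 8·5 = 40 = 3·13 + 1), so t ≡ 5·3 = 15 ≡ 2 (mod 13).
    Then x = 4 + 8·2 = 20, valid modulo lcm(8, 13) = 104: x ≡ 20 (mod 104).
  Combine with x ≡ 5 (mod 9): since gcd(104, 9) = 1, we get a unique residue mod 936.
    Write x = 20 + 104·t and substitute into x ≡ 5 (mod 9): 104·t ≡ 5 − 20 = -15 (mod 9).
    Reduce coefficients mod 9: 5·t ≡ 3 (mod 9).
    The inverse of 5 mod 9 is 2 (since 5·2 = 10 = 1·9 + 1), so t ≡ 2·3 = 6 ≡ 6 (mod 9).
    Then x = 20 + 104·6 = 644, valid modulo lcm(104, 9) = 936: x ≡ 644 (mod 936).
Verify: 644 mod 8 = 4 ✓, 644 mod 13 = 7 ✓, 644 mod 9 = 5 ✓.

x ≡ 644 (mod 936).


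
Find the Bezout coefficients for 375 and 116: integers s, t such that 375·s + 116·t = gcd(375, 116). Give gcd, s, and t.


Euclidean algorithm on (375, 116) — divide until remainder is 0:
  375 = 3 · 116 + 27
  116 = 4 · 27 + 8
  27 = 3 · 8 + 3
  8 = 2 · 3 + 2
  3 = 1 · 2 + 1
  2 = 2 · 1 + 0
gcd(375, 116) = 1.
Track Bezout coefficients alongside the remainders: start with r₀ = 375 = a·1 + b·0 (s = 1, t = 0) and r₁ = 116 = a·0 + b·1 (s = 0, t = 1); each new remainder r_{k+1} = r_{k-1} − q_k·r_k inherits s_{k+1} = s_{k-1} − q_k·s_k, t_{k+1} = t_{k-1} − q_k·t_k, so r_k = a·s_k + b·t_k at every step:
  q = 3: r = 27, s = 1 − 3·0 = 1, t = 0 − 3·1 = -3  (check: 375·1 + 116·(-3) = 27)
  q = 4: r = 8, s = 0 − 4·1 = -4, t = 1 − 4·(-3) = 13  (check: 375·(-4) + 116·13 = 8)
  q = 3: r = 3, s = 1 − 3·(-4) = 13, t = -3 − 3·13 = -42  (check: 375·13 + 116·(-42) = 3)
  q = 2: r = 2, s = -4 − 2·13 = -30, t = 13 − 2·(-42) = 97  (check: 375·(-30) + 116·97 = 2)
  q = 1: r = 1, s = 13 − 1·(-30) = 43, t = -42 − 1·97 = -139  (check: 375·43 + 116·(-139) = 1)
The row with r = 1 (the gcd) gives the Bezout coefficients s = 43, t = -139.
Result: 375 · (43) + 116 · (-139) = 1.

gcd(375, 116) = 1; s = 43, t = -139 (check: 375·43 + 116·(-139) = 1).


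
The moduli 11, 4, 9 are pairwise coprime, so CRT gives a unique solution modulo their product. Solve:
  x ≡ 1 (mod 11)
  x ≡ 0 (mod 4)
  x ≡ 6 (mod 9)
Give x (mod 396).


Moduli 11, 4, 9 are pairwise coprime; by CRT there is a unique solution modulo M = 11 · 4 · 9 = 396.
Solve pairwise, accumulating the modulus:
  Start with x ≡ 1 (mod 11).
  Combine with x ≡ 0 (mod 4): since gcd(11, 4) = 1, we get a unique residue mod 44.
    Write x = 1 + 11·t and substitute into x ≡ 0 (mod 4): 11·t ≡ 0 − 1 = -1 (mod 4).
    Reduce coefficients mod 4: 3·t ≡ 3 (mod 4).
    The inverse of 3 mod 4 is 3 (since 3·3 = 9 = 2·4 + 1), so t ≡ 3·3 = 9 ≡ 1 (mod 4).
    Then x = 1 + 11·1 = 12, valid modulo lcm(11, 4) = 44: x ≡ 12 (mod 44).
  Combine with x ≡ 6 (mod 9): since gcd(44, 9) = 1, we get a unique residue mod 396.
    Write x = 12 + 44·t and substitute into x ≡ 6 (mod 9): 44·t ≡ 6 − 12 = -6 (mod 9).
    Reduce coefficients mod 9: 8·t ≡ 3 (mod 9).
    The inverse of 8 mod 9 is 8 (since 8·8 = 64 = 7·9 + 1), so t ≡ 8·3 = 24 ≡ 6 (mod 9).
    Then x = 12 + 44·6 = 276, valid modulo lcm(44, 9) = 396: x ≡ 276 (mod 396).
Verify: 276 mod 11 = 1 ✓, 276 mod 4 = 0 ✓, 276 mod 9 = 6 ✓.

x ≡ 276 (mod 396).


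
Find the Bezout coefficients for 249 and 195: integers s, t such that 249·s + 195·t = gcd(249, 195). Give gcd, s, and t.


Euclidean algorithm on (249, 195) — divide until remainder is 0:
  249 = 1 · 195 + 54
  195 = 3 · 54 + 33
  54 = 1 · 33 + 21
  33 = 1 · 21 + 12
  21 = 1 · 12 + 9
  12 = 1 · 9 + 3
  9 = 3 · 3 + 0
gcd(249, 195) = 3.
Track Bezout coefficients alongside the remainders: start with r₀ = 249 = a·1 + b·0 (s = 1, t = 0) and r₁ = 195 = a·0 + b·1 (s = 0, t = 1); each new remainder r_{k+1} = r_{k-1} − q_k·r_k inherits s_{k+1} = s_{k-1} − q_k·s_k, t_{k+1} = t_{k-1} − q_k·t_k, so r_k = a·s_k + b·t_k at every step:
  q = 1: r = 54, s = 1 − 1·0 = 1, t = 0 − 1·1 = -1  (check: 249·1 + 195·(-1) = 54)
  q = 3: r = 33, s = 0 − 3·1 = -3, t = 1 − 3·(-1) = 4  (check: 249·(-3) + 195·4 = 33)
  q = 1: r = 21, s = 1 − 1·(-3) = 4, t = -1 − 1·4 = -5  (check: 249·4 + 195·(-5) = 21)
  q = 1: r = 12, s = -3 − 1·4 = -7, t = 4 − 1·(-5) = 9  (check: 249·(-7) + 195·9 = 12)
  q = 1: r = 9, s = 4 − 1·(-7) = 11, t = -5 − 1·9 = -14  (check: 249·11 + 195·(-14) = 9)
  q = 1: r = 3, s = -7 − 1·11 = -18, t = 9 − 1·(-14) = 23  (check: 249·(-18) + 195·23 = 3)
The row with r = 3 (the gcd) gives the Bezout coefficients s = -18, t = 23.
Result: 249 · (-18) + 195 · (23) = 3.

gcd(249, 195) = 3; s = -18, t = 23 (check: 249·(-18) + 195·23 = 3).


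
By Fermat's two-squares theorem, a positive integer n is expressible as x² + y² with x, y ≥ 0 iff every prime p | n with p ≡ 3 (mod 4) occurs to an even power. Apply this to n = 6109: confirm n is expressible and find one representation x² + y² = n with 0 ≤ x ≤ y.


Step 1: Factor n = 6109 = 41 · 149.
Step 2: Check the mod-4 condition on each prime factor: 41 ≡ 1 (mod 4), exponent 1; 149 ≡ 1 (mod 4), exponent 1.
All primes ≡ 3 (mod 4) appear to even exponent (or don't appear), so by the two-squares theorem n IS expressible as a sum of two squares.
Step 3: Build a representation. Here n = 41 · 149 is a product of primes ≡ 1 (mod 4). Each prime p ≡ 1 (mod 4) is itself a sum of two squares; find a² by testing p − a² for a perfect square:
  41: 41 − 1² = 40, 41 − 2² = 37, 41 − 3² = 32, 41 − 4² = 25 = 5² ⇒ 41 = 4² + 5².
  149: 149 − 1² = 148, 149 − 2² = 145, 149 − 3² = 140, 149 − 4² = 133, 149 − 5² = 124, 149 − 6² = 113, 149 − 7² = 100 = 10² ⇒ 149 = 7² + 10².
  Combine using the Brahmagupta–Fibonacci identity (a² + b²)(c² + d²) = (ac − bd)² + (ad + bc)² = (ac + bd)² + (ad − bc)²:
  41 · 149 = 6109: from (4² + 5²)(7² + 10²), take (4·7 − 5·10, 4·10 + 5·7) = (28 − 50, 40 + 35) = (-22, 75); dropping signs (only squares matter) gives (22, 75); check 22² + 75² = 484 + 5625 = 6109 ✓.
Step 4: Order so x ≤ y and verify: 22² + 75² = 484 + 5625 = 6109 = n. ✓

n = 6109 = 22² + 75² (one valid representation with x ≤ y).


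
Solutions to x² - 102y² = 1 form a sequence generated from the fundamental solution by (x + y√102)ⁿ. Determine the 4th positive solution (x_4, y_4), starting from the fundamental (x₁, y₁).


Step 1: Find the fundamental solution (x₁, y₁) of x² - 102y² = 1.
  Expand √102 as a continued fraction. a₀ = ⌊√102⌋ = 10; iterate m_{k+1} = d_k·a_k − m_k, d_{k+1} = (102 − m_{k+1}²)/d_k, a_{k+1} = ⌊(a₀ + m_{k+1})/d_{k+1}⌋ (starting m₀ = 0, d₀ = 1), with convergents p_k = a_k·p_{k-1} + p_{k-2}, q_k = a_k·q_{k-1} + q_{k-2} (p₋₁ = 1, q₋₁ = 0):
  k = 0: a₀ = 10; p₀/q₀ = 10/1; p₀² − 102·q₀² = 100 − 102 = -2.
  k = 1: m = 10, d = 2, a = ⌊(10 + 10)/2⌋ = 10; p/q = (10·10 + 1)/(10·1 + 0) = 101/10; p² − 102·q² = 10201 − 10200 = 1.
  The first convergent with p² − 102·q² = 1 gives the fundamental solution (x₁, y₁) = (101, 10).
Step 2: Apply the recurrence (x_{n+1}, y_{n+1}) = (x₁x_n + 102y₁y_n, x₁y_n + y₁x_n) repeatedly.
  From (x_1, y_1) = (101, 10): x_2 = 101·101 + 102·10·10 = 20401; y_2 = 101·10 + 10·101 = 2020.
  From (x_2, y_2) = (20401, 2020): x_3 = 101·20401 + 102·10·2020 = 4120901; y_3 = 101·2020 + 10·20401 = 408030.
  From (x_3, y_3) = (4120901, 408030): x_4 = 101·4120901 + 102·10·408030 = 832401601; y_4 = 101·408030 + 10·4120901 = 82420040.
Step 3: Verify x_4² - 102·y_4² = 692892425347363201 - 692892425347363200 = 1 (should be 1). ✓

(x_1, y_1) = (101, 10); (x_4, y_4) = (832401601, 82420040).


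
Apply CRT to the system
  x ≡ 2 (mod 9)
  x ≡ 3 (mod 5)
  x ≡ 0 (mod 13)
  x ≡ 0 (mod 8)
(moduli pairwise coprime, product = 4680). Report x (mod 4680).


Product of moduli M = 9 · 5 · 13 · 8 = 4680.
Merge one congruence at a time:
  Start: x ≡ 2 (mod 9).
  Combine with x ≡ 3 (mod 5); new modulus lcm = 45.
    Write x = 2 + 9·t and substitute into x ≡ 3 (mod 5): 9·t ≡ 3 − 2 = 1 (mod 5).
    Reduce coefficients mod 5: 4·t ≡ 1 (mod 5).
    The inverse of 4 mod 5 is 4 (since 4·4 = 16 = 3·5 + 1), so t ≡ 4·1 = 4 ≡ 4 (mod 5).
    Then x = 2 + 9·4 = 38, valid modulo lcm(9, 5) = 45: x ≡ 38 (mod 45).
  Combine with x ≡ 0 (mod 13); new modulus lcm = 585.
    Write x = 38 + 45·t and substitute into x ≡ 0 (mod 13): 45·t ≡ 0 − 38 = -38 (mod 13).
    Reduce coefficients mod 13: 6·t ≡ 1 (mod 13).
    The inverse of 6 mod 13 is 11 (since 6·11 = 66 = 5·13 + 1), so t ≡ 11·1 = 11 ≡ 11 (mod 13).
    Then x = 38 + 45·11 = 533, valid modulo lcm(45, 13) = 585: x ≡ 533 (mod 585).
  Combine with x ≡ 0 (mod 8); new modulus lcm = 4680.
    Write x = 533 + 585·t and substitute into x ≡ 0 (mod 8): 585·t ≡ 0 − 533 = -533 (mod 8).
    Reduce coefficients mod 8: 1·t ≡ 3 (mod 8).
    So t ≡ 3 (mod 8).
    Then x = 533 + 585·3 = 2288, valid modulo lcm(585, 8) = 4680: x ≡ 2288 (mod 4680).
Verify against each original: 2288 mod 9 = 2, 2288 mod 5 = 3, 2288 mod 13 = 0, 2288 mod 8 = 0.

x ≡ 2288 (mod 4680).


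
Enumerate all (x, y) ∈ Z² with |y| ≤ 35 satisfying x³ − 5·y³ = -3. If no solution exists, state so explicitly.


The equation is x³ - 5y³ = -3. For fixed y, x³ = 5·y³ − 3, so a solution requires the RHS to be a perfect cube.
Strategy: iterate y from -35 to 35, compute RHS = 5·y³ − 3, and check whether it is a (positive or negative) perfect cube.
Check small values of y:
  y = 0: RHS = -3 is not a perfect cube.
  y = 1: RHS = 2 is not a perfect cube.
  y = -1: RHS = -8 = (-2)³ ⇒ x = -2 works.
  y = 2: RHS = 37 is not a perfect cube.
  y = -2: RHS = -43 is not a perfect cube.
  y = 3: RHS = 132 is not a perfect cube.
  y = -3: RHS = -138 is not a perfect cube.
Continuing the search up to |y| = 35 finds no further solutions beyond those listed.
Collected solutions: (-2, -1).

Solutions (with |y| ≤ 35): (-2, -1).
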